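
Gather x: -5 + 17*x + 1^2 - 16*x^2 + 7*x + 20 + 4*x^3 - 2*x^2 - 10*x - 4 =4*x^3 - 18*x^2 + 14*x + 12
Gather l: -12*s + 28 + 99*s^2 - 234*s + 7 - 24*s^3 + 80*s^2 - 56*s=-24*s^3 + 179*s^2 - 302*s + 35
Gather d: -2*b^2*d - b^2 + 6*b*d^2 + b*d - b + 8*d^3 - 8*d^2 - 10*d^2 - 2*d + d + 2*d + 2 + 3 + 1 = -b^2 - b + 8*d^3 + d^2*(6*b - 18) + d*(-2*b^2 + b + 1) + 6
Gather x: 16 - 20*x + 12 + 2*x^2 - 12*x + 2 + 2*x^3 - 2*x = 2*x^3 + 2*x^2 - 34*x + 30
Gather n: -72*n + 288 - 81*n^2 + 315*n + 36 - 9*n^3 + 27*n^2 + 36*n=-9*n^3 - 54*n^2 + 279*n + 324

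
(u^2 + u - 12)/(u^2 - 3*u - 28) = (u - 3)/(u - 7)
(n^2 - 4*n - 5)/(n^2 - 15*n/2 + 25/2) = 2*(n + 1)/(2*n - 5)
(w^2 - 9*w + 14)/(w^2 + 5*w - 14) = (w - 7)/(w + 7)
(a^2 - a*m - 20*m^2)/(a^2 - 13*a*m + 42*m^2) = (a^2 - a*m - 20*m^2)/(a^2 - 13*a*m + 42*m^2)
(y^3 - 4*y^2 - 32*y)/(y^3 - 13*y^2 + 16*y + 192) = y*(y + 4)/(y^2 - 5*y - 24)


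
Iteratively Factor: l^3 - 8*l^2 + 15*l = (l - 5)*(l^2 - 3*l) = (l - 5)*(l - 3)*(l)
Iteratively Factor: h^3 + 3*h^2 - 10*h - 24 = (h - 3)*(h^2 + 6*h + 8) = (h - 3)*(h + 2)*(h + 4)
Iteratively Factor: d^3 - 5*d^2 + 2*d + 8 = (d + 1)*(d^2 - 6*d + 8) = (d - 2)*(d + 1)*(d - 4)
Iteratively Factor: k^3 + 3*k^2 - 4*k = (k - 1)*(k^2 + 4*k) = k*(k - 1)*(k + 4)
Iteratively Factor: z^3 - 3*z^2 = (z)*(z^2 - 3*z) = z*(z - 3)*(z)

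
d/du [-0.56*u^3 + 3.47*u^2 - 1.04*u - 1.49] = -1.68*u^2 + 6.94*u - 1.04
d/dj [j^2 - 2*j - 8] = 2*j - 2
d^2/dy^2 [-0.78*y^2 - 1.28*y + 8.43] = -1.56000000000000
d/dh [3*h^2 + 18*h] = 6*h + 18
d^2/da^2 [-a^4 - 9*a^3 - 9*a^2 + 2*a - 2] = -12*a^2 - 54*a - 18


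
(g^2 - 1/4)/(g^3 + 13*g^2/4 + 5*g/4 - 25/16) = 4*(2*g + 1)/(8*g^2 + 30*g + 25)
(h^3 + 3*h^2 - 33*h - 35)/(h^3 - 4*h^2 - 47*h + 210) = (h + 1)/(h - 6)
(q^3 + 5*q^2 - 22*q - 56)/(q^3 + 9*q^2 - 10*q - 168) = (q + 2)/(q + 6)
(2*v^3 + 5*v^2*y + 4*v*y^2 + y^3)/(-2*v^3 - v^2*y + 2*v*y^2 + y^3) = (v + y)/(-v + y)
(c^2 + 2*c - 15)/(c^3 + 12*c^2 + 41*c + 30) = (c - 3)/(c^2 + 7*c + 6)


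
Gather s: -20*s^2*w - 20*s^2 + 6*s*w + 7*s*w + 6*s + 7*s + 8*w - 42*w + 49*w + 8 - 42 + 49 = s^2*(-20*w - 20) + s*(13*w + 13) + 15*w + 15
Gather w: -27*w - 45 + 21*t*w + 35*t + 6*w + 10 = 35*t + w*(21*t - 21) - 35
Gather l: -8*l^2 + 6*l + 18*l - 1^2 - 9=-8*l^2 + 24*l - 10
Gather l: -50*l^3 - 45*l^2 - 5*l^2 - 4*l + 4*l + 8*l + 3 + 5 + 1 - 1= -50*l^3 - 50*l^2 + 8*l + 8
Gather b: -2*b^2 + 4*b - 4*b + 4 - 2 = 2 - 2*b^2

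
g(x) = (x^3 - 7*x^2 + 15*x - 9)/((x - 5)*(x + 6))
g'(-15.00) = 0.36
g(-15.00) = -28.80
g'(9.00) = 0.68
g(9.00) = 4.80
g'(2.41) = 0.05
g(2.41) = -0.02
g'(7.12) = 0.38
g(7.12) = 3.73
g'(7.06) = 0.36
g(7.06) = 3.71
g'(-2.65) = -3.62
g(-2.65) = 4.55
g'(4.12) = -1.38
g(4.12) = -0.44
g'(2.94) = 0.01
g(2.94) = -0.00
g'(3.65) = -0.35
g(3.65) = -0.09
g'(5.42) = -7.64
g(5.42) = 5.40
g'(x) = (3*x^2 - 14*x + 15)/((x - 5)*(x + 6)) - (x^3 - 7*x^2 + 15*x - 9)/((x - 5)*(x + 6)^2) - (x^3 - 7*x^2 + 15*x - 9)/((x - 5)^2*(x + 6)) = (x^4 + 2*x^3 - 112*x^2 + 438*x - 441)/(x^4 + 2*x^3 - 59*x^2 - 60*x + 900)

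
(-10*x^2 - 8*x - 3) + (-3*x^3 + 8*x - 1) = -3*x^3 - 10*x^2 - 4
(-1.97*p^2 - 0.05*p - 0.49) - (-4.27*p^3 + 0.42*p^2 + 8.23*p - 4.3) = 4.27*p^3 - 2.39*p^2 - 8.28*p + 3.81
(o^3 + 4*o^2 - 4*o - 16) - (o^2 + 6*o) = o^3 + 3*o^2 - 10*o - 16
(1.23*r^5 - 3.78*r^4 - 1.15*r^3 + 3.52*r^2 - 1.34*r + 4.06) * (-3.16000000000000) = -3.8868*r^5 + 11.9448*r^4 + 3.634*r^3 - 11.1232*r^2 + 4.2344*r - 12.8296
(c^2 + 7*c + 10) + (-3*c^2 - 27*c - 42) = -2*c^2 - 20*c - 32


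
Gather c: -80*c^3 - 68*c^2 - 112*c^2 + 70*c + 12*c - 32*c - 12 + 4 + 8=-80*c^3 - 180*c^2 + 50*c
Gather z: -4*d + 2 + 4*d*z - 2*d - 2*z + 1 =-6*d + z*(4*d - 2) + 3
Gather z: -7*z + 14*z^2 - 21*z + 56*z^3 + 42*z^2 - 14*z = 56*z^3 + 56*z^2 - 42*z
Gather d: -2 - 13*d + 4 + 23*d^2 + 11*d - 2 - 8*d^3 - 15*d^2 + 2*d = -8*d^3 + 8*d^2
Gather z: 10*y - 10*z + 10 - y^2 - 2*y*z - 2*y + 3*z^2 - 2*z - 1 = -y^2 + 8*y + 3*z^2 + z*(-2*y - 12) + 9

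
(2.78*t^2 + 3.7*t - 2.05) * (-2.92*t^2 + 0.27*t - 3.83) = -8.1176*t^4 - 10.0534*t^3 - 3.6624*t^2 - 14.7245*t + 7.8515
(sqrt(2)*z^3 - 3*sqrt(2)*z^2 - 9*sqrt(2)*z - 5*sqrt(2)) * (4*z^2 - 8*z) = 4*sqrt(2)*z^5 - 20*sqrt(2)*z^4 - 12*sqrt(2)*z^3 + 52*sqrt(2)*z^2 + 40*sqrt(2)*z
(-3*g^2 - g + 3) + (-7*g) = -3*g^2 - 8*g + 3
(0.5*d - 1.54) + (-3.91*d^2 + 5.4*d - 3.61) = -3.91*d^2 + 5.9*d - 5.15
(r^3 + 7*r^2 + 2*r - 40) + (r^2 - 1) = r^3 + 8*r^2 + 2*r - 41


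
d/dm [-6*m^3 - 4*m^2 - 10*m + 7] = -18*m^2 - 8*m - 10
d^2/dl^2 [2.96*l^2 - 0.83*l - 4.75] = 5.92000000000000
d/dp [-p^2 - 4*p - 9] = -2*p - 4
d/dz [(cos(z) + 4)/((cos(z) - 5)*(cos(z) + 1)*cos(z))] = 2*(cos(z)^3 + 4*cos(z)^2 - 16*cos(z) - 10)*sin(z)/((cos(z) - 5)^2*(cos(z) + 1)^2*cos(z)^2)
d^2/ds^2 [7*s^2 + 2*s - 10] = 14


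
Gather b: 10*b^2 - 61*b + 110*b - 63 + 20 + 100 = 10*b^2 + 49*b + 57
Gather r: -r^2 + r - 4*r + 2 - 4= -r^2 - 3*r - 2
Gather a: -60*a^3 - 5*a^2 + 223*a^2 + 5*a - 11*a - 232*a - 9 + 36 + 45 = -60*a^3 + 218*a^2 - 238*a + 72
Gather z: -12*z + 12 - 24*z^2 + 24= -24*z^2 - 12*z + 36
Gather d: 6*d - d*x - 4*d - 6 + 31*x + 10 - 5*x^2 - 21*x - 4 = d*(2 - x) - 5*x^2 + 10*x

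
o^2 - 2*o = o*(o - 2)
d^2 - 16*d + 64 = (d - 8)^2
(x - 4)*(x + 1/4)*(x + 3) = x^3 - 3*x^2/4 - 49*x/4 - 3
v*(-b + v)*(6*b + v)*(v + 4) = -6*b^2*v^2 - 24*b^2*v + 5*b*v^3 + 20*b*v^2 + v^4 + 4*v^3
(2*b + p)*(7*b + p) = 14*b^2 + 9*b*p + p^2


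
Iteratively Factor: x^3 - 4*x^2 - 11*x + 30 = (x + 3)*(x^2 - 7*x + 10) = (x - 2)*(x + 3)*(x - 5)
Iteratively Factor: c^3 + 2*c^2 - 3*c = (c + 3)*(c^2 - c) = (c - 1)*(c + 3)*(c)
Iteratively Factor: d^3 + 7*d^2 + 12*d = (d + 4)*(d^2 + 3*d) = (d + 3)*(d + 4)*(d)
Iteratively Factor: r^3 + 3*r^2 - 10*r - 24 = (r - 3)*(r^2 + 6*r + 8) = (r - 3)*(r + 2)*(r + 4)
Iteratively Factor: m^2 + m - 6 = (m - 2)*(m + 3)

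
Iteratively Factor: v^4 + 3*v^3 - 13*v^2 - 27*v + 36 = (v + 3)*(v^3 - 13*v + 12) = (v - 3)*(v + 3)*(v^2 + 3*v - 4) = (v - 3)*(v + 3)*(v + 4)*(v - 1)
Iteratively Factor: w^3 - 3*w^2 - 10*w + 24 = (w - 2)*(w^2 - w - 12) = (w - 4)*(w - 2)*(w + 3)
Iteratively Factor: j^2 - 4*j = (j - 4)*(j)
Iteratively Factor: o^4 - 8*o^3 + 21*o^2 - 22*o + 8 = (o - 1)*(o^3 - 7*o^2 + 14*o - 8) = (o - 2)*(o - 1)*(o^2 - 5*o + 4) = (o - 4)*(o - 2)*(o - 1)*(o - 1)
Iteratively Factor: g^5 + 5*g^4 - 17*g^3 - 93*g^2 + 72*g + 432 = (g - 3)*(g^4 + 8*g^3 + 7*g^2 - 72*g - 144) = (g - 3)*(g + 4)*(g^3 + 4*g^2 - 9*g - 36) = (g - 3)*(g + 4)^2*(g^2 - 9) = (g - 3)^2*(g + 4)^2*(g + 3)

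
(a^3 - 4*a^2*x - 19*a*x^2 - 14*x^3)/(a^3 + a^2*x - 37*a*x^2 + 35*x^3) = (a^3 - 4*a^2*x - 19*a*x^2 - 14*x^3)/(a^3 + a^2*x - 37*a*x^2 + 35*x^3)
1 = 1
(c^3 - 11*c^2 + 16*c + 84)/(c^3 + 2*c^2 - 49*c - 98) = (c - 6)/(c + 7)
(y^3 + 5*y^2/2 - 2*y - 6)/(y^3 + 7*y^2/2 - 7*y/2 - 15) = (2*y^3 + 5*y^2 - 4*y - 12)/(2*y^3 + 7*y^2 - 7*y - 30)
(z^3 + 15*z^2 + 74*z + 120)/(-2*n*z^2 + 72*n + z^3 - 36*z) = (z^2 + 9*z + 20)/(-2*n*z + 12*n + z^2 - 6*z)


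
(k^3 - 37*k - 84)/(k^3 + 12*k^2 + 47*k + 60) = (k - 7)/(k + 5)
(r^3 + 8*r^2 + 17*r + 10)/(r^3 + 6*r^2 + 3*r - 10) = (r + 1)/(r - 1)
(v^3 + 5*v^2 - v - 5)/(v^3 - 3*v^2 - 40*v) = (v^2 - 1)/(v*(v - 8))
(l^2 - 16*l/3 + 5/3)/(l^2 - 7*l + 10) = (l - 1/3)/(l - 2)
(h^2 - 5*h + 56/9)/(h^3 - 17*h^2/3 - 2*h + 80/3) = (h - 7/3)/(h^2 - 3*h - 10)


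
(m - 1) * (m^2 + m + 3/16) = m^3 - 13*m/16 - 3/16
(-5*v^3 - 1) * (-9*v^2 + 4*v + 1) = 45*v^5 - 20*v^4 - 5*v^3 + 9*v^2 - 4*v - 1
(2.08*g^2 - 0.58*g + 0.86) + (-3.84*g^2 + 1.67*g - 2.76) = -1.76*g^2 + 1.09*g - 1.9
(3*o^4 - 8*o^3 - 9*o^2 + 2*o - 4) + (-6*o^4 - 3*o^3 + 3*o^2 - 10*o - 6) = -3*o^4 - 11*o^3 - 6*o^2 - 8*o - 10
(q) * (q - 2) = q^2 - 2*q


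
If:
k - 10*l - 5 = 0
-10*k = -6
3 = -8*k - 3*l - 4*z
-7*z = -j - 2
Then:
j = -667/50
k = 3/5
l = -11/25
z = -81/50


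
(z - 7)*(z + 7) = z^2 - 49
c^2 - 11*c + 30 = (c - 6)*(c - 5)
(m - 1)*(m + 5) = m^2 + 4*m - 5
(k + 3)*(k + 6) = k^2 + 9*k + 18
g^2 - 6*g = g*(g - 6)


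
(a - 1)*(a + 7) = a^2 + 6*a - 7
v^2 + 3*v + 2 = (v + 1)*(v + 2)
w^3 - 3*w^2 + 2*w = w*(w - 2)*(w - 1)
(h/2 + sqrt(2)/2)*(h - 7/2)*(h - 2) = h^3/2 - 11*h^2/4 + sqrt(2)*h^2/2 - 11*sqrt(2)*h/4 + 7*h/2 + 7*sqrt(2)/2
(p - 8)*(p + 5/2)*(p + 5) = p^3 - p^2/2 - 95*p/2 - 100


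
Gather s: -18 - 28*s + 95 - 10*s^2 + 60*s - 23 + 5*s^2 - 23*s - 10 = -5*s^2 + 9*s + 44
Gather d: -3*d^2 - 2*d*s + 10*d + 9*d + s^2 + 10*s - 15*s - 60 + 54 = -3*d^2 + d*(19 - 2*s) + s^2 - 5*s - 6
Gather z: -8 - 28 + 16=-20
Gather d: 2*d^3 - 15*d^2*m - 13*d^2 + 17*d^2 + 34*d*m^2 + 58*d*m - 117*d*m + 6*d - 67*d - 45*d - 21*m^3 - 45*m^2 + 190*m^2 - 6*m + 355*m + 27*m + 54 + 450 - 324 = 2*d^3 + d^2*(4 - 15*m) + d*(34*m^2 - 59*m - 106) - 21*m^3 + 145*m^2 + 376*m + 180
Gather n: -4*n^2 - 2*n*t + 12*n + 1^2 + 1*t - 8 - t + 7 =-4*n^2 + n*(12 - 2*t)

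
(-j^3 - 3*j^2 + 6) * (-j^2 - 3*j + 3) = j^5 + 6*j^4 + 6*j^3 - 15*j^2 - 18*j + 18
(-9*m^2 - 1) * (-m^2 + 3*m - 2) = 9*m^4 - 27*m^3 + 19*m^2 - 3*m + 2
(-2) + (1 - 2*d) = -2*d - 1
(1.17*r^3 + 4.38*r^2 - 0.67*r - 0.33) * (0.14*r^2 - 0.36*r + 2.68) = 0.1638*r^5 + 0.192*r^4 + 1.465*r^3 + 11.9334*r^2 - 1.6768*r - 0.8844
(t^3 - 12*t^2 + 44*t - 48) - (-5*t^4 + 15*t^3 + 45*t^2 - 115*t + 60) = 5*t^4 - 14*t^3 - 57*t^2 + 159*t - 108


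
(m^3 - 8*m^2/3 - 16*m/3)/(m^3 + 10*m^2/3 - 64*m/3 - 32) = m/(m + 6)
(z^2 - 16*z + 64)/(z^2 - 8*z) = (z - 8)/z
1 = 1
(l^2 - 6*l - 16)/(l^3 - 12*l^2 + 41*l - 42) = (l^2 - 6*l - 16)/(l^3 - 12*l^2 + 41*l - 42)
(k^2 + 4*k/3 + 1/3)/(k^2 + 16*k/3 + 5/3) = (k + 1)/(k + 5)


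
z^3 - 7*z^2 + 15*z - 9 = (z - 3)^2*(z - 1)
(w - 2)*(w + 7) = w^2 + 5*w - 14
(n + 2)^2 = n^2 + 4*n + 4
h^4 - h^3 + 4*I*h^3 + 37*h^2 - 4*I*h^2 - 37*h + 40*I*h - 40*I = (h - 1)*(h - 5*I)*(h + I)*(h + 8*I)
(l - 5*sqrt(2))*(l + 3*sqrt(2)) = l^2 - 2*sqrt(2)*l - 30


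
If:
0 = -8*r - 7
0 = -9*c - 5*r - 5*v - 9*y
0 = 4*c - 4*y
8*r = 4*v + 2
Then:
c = 125/144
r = -7/8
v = -9/4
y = 125/144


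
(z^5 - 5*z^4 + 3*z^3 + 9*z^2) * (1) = z^5 - 5*z^4 + 3*z^3 + 9*z^2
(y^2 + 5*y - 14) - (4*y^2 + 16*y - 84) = -3*y^2 - 11*y + 70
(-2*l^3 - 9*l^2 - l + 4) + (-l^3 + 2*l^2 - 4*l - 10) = -3*l^3 - 7*l^2 - 5*l - 6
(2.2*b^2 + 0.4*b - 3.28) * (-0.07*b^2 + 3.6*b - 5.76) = -0.154*b^4 + 7.892*b^3 - 11.0024*b^2 - 14.112*b + 18.8928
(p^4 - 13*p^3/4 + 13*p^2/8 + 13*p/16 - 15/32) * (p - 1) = p^5 - 17*p^4/4 + 39*p^3/8 - 13*p^2/16 - 41*p/32 + 15/32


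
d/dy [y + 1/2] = 1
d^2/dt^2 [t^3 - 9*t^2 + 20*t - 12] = 6*t - 18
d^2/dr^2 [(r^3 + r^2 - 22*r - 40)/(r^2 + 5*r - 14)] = 24*(r^3 - 24*r^2 - 78*r - 242)/(r^6 + 15*r^5 + 33*r^4 - 295*r^3 - 462*r^2 + 2940*r - 2744)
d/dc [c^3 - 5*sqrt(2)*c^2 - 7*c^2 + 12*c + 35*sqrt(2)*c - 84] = 3*c^2 - 10*sqrt(2)*c - 14*c + 12 + 35*sqrt(2)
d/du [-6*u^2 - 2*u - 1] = -12*u - 2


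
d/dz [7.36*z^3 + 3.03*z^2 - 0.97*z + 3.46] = 22.08*z^2 + 6.06*z - 0.97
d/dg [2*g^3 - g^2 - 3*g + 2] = 6*g^2 - 2*g - 3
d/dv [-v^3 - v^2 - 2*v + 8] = -3*v^2 - 2*v - 2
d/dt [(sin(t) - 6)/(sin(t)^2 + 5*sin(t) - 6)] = (12*sin(t) + cos(t)^2 + 23)*cos(t)/(sin(t)^2 + 5*sin(t) - 6)^2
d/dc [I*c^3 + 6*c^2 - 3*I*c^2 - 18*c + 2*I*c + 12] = 3*I*c^2 + 6*c*(2 - I) - 18 + 2*I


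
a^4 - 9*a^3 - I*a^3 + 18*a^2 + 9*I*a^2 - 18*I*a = a*(a - 6)*(a - 3)*(a - I)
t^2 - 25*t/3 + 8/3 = (t - 8)*(t - 1/3)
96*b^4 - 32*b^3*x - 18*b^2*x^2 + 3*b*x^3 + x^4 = (-3*b + x)*(-2*b + x)*(4*b + x)^2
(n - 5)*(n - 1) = n^2 - 6*n + 5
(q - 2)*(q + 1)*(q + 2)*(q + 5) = q^4 + 6*q^3 + q^2 - 24*q - 20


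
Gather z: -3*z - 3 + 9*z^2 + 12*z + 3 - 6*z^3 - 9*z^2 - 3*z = -6*z^3 + 6*z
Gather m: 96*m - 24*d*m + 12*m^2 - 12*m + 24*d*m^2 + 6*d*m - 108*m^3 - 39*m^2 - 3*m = -108*m^3 + m^2*(24*d - 27) + m*(81 - 18*d)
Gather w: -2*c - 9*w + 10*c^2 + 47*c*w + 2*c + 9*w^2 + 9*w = 10*c^2 + 47*c*w + 9*w^2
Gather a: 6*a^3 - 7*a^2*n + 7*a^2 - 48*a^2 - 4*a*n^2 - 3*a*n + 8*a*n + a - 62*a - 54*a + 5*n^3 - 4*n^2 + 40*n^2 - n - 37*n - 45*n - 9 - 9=6*a^3 + a^2*(-7*n - 41) + a*(-4*n^2 + 5*n - 115) + 5*n^3 + 36*n^2 - 83*n - 18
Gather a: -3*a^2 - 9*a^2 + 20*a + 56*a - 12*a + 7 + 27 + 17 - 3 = -12*a^2 + 64*a + 48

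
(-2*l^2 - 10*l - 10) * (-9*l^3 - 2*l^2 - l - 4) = 18*l^5 + 94*l^4 + 112*l^3 + 38*l^2 + 50*l + 40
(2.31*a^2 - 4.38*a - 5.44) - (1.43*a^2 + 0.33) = 0.88*a^2 - 4.38*a - 5.77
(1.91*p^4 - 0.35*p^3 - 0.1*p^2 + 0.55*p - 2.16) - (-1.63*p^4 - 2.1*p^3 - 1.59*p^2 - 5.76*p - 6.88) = 3.54*p^4 + 1.75*p^3 + 1.49*p^2 + 6.31*p + 4.72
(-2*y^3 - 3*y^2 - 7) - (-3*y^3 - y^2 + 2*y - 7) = y^3 - 2*y^2 - 2*y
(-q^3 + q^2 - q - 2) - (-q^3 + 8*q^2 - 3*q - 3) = -7*q^2 + 2*q + 1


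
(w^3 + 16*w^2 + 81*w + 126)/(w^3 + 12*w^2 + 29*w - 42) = (w + 3)/(w - 1)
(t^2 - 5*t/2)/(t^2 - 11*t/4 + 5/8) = 4*t/(4*t - 1)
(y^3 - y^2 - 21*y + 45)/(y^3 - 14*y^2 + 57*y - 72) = (y + 5)/(y - 8)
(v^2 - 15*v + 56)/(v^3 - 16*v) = (v^2 - 15*v + 56)/(v*(v^2 - 16))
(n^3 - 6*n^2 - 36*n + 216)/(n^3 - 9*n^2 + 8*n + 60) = (n^2 - 36)/(n^2 - 3*n - 10)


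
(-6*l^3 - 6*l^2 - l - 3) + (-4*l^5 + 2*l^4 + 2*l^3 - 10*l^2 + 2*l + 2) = -4*l^5 + 2*l^4 - 4*l^3 - 16*l^2 + l - 1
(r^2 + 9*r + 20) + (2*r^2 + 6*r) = 3*r^2 + 15*r + 20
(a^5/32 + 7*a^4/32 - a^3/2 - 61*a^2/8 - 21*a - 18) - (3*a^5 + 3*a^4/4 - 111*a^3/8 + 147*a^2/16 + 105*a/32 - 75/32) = -95*a^5/32 - 17*a^4/32 + 107*a^3/8 - 269*a^2/16 - 777*a/32 - 501/32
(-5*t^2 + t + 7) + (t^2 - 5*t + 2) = -4*t^2 - 4*t + 9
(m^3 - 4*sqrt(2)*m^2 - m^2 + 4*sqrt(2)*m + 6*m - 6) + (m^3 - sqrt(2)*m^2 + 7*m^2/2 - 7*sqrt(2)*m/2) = 2*m^3 - 5*sqrt(2)*m^2 + 5*m^2/2 + sqrt(2)*m/2 + 6*m - 6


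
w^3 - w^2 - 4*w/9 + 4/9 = (w - 1)*(w - 2/3)*(w + 2/3)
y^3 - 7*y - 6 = (y - 3)*(y + 1)*(y + 2)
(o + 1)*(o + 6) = o^2 + 7*o + 6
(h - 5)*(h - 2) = h^2 - 7*h + 10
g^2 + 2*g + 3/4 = (g + 1/2)*(g + 3/2)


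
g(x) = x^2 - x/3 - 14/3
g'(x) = 2*x - 1/3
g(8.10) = 58.24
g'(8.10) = 15.87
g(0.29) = -4.68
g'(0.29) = 0.25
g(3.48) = 6.28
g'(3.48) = 6.63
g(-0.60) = -4.11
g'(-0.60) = -1.53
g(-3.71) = 10.33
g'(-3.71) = -7.75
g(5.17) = 20.34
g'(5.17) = 10.01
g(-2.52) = 2.52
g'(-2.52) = -5.37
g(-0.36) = -4.42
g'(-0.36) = -1.05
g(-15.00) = 225.33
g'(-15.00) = -30.33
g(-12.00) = 143.33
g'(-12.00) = -24.33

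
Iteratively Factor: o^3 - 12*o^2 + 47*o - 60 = (o - 5)*(o^2 - 7*o + 12) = (o - 5)*(o - 4)*(o - 3)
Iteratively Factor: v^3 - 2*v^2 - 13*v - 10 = (v + 1)*(v^2 - 3*v - 10) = (v + 1)*(v + 2)*(v - 5)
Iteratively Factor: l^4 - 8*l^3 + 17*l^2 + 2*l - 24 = (l - 3)*(l^3 - 5*l^2 + 2*l + 8) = (l - 3)*(l + 1)*(l^2 - 6*l + 8) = (l - 3)*(l - 2)*(l + 1)*(l - 4)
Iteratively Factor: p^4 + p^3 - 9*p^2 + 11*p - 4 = (p - 1)*(p^3 + 2*p^2 - 7*p + 4) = (p - 1)^2*(p^2 + 3*p - 4) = (p - 1)^3*(p + 4)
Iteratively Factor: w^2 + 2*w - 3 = (w - 1)*(w + 3)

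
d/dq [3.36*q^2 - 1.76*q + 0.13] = 6.72*q - 1.76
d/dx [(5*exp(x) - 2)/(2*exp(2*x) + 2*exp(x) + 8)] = (-(2*exp(x) + 1)*(5*exp(x) - 2) + 5*exp(2*x) + 5*exp(x) + 20)*exp(x)/(2*(exp(2*x) + exp(x) + 4)^2)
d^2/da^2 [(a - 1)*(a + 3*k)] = 2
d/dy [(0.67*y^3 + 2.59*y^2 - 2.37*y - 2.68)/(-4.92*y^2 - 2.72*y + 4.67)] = (-3.2964*y^4 - 3.6448*y^3 - 9.3185*y^2 - 2.1806*y - 18.3575)/(24.2064*y^4 + 26.7648*y^3 - 38.5544*y^2 - 25.4048*y + 21.8089)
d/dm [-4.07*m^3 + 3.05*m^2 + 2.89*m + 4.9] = -12.21*m^2 + 6.1*m + 2.89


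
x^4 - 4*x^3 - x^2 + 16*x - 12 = (x - 3)*(x - 2)*(x - 1)*(x + 2)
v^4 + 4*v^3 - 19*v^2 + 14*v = v*(v - 2)*(v - 1)*(v + 7)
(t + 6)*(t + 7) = t^2 + 13*t + 42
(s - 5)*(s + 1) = s^2 - 4*s - 5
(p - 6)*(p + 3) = p^2 - 3*p - 18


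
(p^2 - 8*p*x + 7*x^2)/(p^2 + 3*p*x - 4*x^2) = (p - 7*x)/(p + 4*x)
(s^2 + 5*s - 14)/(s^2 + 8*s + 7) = (s - 2)/(s + 1)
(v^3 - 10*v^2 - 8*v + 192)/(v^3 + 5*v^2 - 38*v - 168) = (v - 8)/(v + 7)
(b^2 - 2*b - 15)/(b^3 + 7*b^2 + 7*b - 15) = (b - 5)/(b^2 + 4*b - 5)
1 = 1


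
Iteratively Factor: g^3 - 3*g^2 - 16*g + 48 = (g - 4)*(g^2 + g - 12) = (g - 4)*(g - 3)*(g + 4)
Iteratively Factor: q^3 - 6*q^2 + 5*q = (q - 1)*(q^2 - 5*q) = (q - 5)*(q - 1)*(q)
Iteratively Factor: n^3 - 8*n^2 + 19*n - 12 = (n - 1)*(n^2 - 7*n + 12) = (n - 3)*(n - 1)*(n - 4)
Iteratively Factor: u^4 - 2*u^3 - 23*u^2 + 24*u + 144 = (u - 4)*(u^3 + 2*u^2 - 15*u - 36) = (u - 4)*(u + 3)*(u^2 - u - 12) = (u - 4)^2*(u + 3)*(u + 3)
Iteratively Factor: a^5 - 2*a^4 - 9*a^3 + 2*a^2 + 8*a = (a)*(a^4 - 2*a^3 - 9*a^2 + 2*a + 8) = a*(a - 1)*(a^3 - a^2 - 10*a - 8) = a*(a - 1)*(a + 1)*(a^2 - 2*a - 8) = a*(a - 1)*(a + 1)*(a + 2)*(a - 4)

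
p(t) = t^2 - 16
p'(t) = 2*t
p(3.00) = -7.00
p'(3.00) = 6.00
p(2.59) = -9.29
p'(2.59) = 5.18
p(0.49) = -15.76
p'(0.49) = 0.98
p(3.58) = -3.18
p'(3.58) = 7.16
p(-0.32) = -15.90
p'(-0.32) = -0.64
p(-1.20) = -14.56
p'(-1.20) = -2.40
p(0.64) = -15.59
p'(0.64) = 1.28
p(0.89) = -15.21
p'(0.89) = 1.78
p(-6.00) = 20.00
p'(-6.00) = -12.00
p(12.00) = 128.00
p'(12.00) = 24.00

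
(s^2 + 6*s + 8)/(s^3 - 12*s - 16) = (s + 4)/(s^2 - 2*s - 8)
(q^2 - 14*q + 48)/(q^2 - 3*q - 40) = (q - 6)/(q + 5)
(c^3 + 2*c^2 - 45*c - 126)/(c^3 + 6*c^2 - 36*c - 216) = (c^2 - 4*c - 21)/(c^2 - 36)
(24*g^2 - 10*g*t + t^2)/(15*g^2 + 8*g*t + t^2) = (24*g^2 - 10*g*t + t^2)/(15*g^2 + 8*g*t + t^2)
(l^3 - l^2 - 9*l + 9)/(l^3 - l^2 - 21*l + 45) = (l^2 + 2*l - 3)/(l^2 + 2*l - 15)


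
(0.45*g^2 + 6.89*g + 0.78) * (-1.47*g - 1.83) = -0.6615*g^3 - 10.9518*g^2 - 13.7553*g - 1.4274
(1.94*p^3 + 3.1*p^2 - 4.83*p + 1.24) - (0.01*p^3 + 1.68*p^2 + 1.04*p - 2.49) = 1.93*p^3 + 1.42*p^2 - 5.87*p + 3.73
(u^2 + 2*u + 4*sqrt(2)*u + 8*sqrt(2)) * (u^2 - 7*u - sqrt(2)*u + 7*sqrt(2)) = u^4 - 5*u^3 + 3*sqrt(2)*u^3 - 22*u^2 - 15*sqrt(2)*u^2 - 42*sqrt(2)*u + 40*u + 112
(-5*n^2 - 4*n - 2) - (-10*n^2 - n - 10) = 5*n^2 - 3*n + 8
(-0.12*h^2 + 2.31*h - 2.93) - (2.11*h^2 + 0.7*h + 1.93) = -2.23*h^2 + 1.61*h - 4.86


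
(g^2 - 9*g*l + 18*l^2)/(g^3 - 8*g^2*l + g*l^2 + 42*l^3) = (g - 6*l)/(g^2 - 5*g*l - 14*l^2)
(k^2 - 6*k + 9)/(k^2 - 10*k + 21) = (k - 3)/(k - 7)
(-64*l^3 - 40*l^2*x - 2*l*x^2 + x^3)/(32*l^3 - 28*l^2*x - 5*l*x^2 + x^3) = (2*l + x)/(-l + x)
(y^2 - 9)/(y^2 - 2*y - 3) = (y + 3)/(y + 1)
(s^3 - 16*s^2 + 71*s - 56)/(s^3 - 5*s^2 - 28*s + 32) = (s - 7)/(s + 4)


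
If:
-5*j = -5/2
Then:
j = 1/2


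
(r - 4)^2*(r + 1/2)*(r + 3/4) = r^4 - 27*r^3/4 + 51*r^2/8 + 17*r + 6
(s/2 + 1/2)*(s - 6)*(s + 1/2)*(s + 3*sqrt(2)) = s^4/2 - 9*s^3/4 + 3*sqrt(2)*s^3/2 - 27*sqrt(2)*s^2/4 - 17*s^2/4 - 51*sqrt(2)*s/4 - 3*s/2 - 9*sqrt(2)/2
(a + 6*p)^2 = a^2 + 12*a*p + 36*p^2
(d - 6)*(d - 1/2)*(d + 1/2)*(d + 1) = d^4 - 5*d^3 - 25*d^2/4 + 5*d/4 + 3/2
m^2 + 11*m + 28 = (m + 4)*(m + 7)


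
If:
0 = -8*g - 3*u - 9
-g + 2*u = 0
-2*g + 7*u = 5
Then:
No Solution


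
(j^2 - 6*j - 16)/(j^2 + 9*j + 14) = (j - 8)/(j + 7)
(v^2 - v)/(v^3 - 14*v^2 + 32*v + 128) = v*(v - 1)/(v^3 - 14*v^2 + 32*v + 128)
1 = 1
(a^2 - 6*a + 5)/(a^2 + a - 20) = (a^2 - 6*a + 5)/(a^2 + a - 20)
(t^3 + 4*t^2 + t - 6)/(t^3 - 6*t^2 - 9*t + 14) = (t + 3)/(t - 7)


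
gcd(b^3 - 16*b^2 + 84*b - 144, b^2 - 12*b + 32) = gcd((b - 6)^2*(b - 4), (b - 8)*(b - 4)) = b - 4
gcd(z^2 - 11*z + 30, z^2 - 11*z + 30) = z^2 - 11*z + 30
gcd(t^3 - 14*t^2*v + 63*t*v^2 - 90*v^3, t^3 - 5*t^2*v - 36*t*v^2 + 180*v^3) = t^2 - 11*t*v + 30*v^2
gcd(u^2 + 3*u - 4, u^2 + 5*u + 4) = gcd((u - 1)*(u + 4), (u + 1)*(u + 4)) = u + 4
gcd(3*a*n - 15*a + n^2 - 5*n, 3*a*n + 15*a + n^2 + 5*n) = 3*a + n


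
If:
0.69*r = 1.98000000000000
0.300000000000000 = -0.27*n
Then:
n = -1.11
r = 2.87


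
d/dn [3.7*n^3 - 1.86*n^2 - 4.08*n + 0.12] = 11.1*n^2 - 3.72*n - 4.08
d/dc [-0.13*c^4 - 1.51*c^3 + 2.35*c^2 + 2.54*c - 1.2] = -0.52*c^3 - 4.53*c^2 + 4.7*c + 2.54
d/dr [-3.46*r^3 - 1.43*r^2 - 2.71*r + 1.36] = -10.38*r^2 - 2.86*r - 2.71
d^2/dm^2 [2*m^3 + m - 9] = 12*m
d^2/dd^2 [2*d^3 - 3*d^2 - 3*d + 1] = 12*d - 6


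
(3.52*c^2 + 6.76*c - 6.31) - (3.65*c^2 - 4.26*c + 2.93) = -0.13*c^2 + 11.02*c - 9.24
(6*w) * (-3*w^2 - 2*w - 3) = -18*w^3 - 12*w^2 - 18*w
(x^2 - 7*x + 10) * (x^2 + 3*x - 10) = x^4 - 4*x^3 - 21*x^2 + 100*x - 100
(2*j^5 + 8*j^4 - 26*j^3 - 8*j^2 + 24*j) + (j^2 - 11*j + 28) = 2*j^5 + 8*j^4 - 26*j^3 - 7*j^2 + 13*j + 28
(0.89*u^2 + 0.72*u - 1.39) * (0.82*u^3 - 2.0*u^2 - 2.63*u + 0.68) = 0.7298*u^5 - 1.1896*u^4 - 4.9205*u^3 + 1.4916*u^2 + 4.1453*u - 0.9452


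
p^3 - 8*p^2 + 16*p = p*(p - 4)^2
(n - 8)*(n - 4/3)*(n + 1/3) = n^3 - 9*n^2 + 68*n/9 + 32/9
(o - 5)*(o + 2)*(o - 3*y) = o^3 - 3*o^2*y - 3*o^2 + 9*o*y - 10*o + 30*y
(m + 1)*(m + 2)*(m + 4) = m^3 + 7*m^2 + 14*m + 8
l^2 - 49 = (l - 7)*(l + 7)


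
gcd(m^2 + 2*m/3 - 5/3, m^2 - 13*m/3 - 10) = m + 5/3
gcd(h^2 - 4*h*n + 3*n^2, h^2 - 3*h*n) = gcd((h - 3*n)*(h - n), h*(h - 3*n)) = h - 3*n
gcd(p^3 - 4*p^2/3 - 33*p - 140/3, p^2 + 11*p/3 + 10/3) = p + 5/3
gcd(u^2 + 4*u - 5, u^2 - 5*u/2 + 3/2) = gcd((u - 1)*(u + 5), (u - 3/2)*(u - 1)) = u - 1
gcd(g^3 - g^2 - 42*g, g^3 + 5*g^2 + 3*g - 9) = 1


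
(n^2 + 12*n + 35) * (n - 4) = n^3 + 8*n^2 - 13*n - 140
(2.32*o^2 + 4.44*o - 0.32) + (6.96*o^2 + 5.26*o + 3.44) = 9.28*o^2 + 9.7*o + 3.12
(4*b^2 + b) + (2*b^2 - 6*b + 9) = 6*b^2 - 5*b + 9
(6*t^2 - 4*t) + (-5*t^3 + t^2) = -5*t^3 + 7*t^2 - 4*t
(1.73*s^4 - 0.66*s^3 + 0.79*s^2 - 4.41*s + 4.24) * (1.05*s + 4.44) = 1.8165*s^5 + 6.9882*s^4 - 2.1009*s^3 - 1.1229*s^2 - 15.1284*s + 18.8256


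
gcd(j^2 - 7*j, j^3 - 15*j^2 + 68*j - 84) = j - 7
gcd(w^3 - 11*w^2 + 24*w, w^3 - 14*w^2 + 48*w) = w^2 - 8*w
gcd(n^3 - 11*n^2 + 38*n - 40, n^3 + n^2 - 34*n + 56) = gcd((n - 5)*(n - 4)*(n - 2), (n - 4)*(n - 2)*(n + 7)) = n^2 - 6*n + 8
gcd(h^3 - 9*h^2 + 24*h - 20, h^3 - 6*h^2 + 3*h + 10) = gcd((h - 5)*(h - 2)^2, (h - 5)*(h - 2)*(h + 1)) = h^2 - 7*h + 10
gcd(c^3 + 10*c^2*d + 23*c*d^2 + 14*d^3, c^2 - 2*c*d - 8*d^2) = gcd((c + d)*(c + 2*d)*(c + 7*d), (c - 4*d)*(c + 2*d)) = c + 2*d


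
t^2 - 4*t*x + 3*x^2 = (t - 3*x)*(t - x)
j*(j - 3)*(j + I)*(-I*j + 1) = -I*j^4 + 2*j^3 + 3*I*j^3 - 6*j^2 + I*j^2 - 3*I*j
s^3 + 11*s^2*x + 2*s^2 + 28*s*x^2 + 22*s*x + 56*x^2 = (s + 2)*(s + 4*x)*(s + 7*x)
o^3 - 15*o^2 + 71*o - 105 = (o - 7)*(o - 5)*(o - 3)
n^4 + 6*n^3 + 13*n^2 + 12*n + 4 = (n + 1)^2*(n + 2)^2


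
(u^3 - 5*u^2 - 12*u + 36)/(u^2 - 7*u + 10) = (u^2 - 3*u - 18)/(u - 5)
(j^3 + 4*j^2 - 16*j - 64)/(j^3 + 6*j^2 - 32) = (j - 4)/(j - 2)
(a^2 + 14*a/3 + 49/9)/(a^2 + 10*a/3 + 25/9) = (9*a^2 + 42*a + 49)/(9*a^2 + 30*a + 25)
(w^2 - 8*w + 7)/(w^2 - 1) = (w - 7)/(w + 1)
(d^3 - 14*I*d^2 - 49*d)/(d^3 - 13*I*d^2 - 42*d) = (d - 7*I)/(d - 6*I)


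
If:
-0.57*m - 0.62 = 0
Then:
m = -1.09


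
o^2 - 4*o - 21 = (o - 7)*(o + 3)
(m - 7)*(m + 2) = m^2 - 5*m - 14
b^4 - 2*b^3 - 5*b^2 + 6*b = b*(b - 3)*(b - 1)*(b + 2)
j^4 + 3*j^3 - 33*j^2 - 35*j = j*(j - 5)*(j + 1)*(j + 7)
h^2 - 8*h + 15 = (h - 5)*(h - 3)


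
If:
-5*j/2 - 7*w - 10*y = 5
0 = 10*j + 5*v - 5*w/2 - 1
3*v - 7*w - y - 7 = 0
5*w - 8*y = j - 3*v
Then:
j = -9862/18715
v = 17872/18715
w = -2238/3743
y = 941/18715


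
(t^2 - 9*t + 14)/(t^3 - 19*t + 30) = (t - 7)/(t^2 + 2*t - 15)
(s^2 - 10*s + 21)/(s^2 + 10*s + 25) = (s^2 - 10*s + 21)/(s^2 + 10*s + 25)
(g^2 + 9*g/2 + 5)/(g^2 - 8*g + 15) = (g^2 + 9*g/2 + 5)/(g^2 - 8*g + 15)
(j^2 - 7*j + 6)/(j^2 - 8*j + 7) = (j - 6)/(j - 7)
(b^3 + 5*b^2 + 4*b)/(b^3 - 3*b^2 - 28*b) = (b + 1)/(b - 7)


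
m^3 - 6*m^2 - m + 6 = (m - 6)*(m - 1)*(m + 1)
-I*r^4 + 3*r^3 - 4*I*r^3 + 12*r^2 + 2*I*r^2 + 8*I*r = r*(r + 4)*(r + 2*I)*(-I*r + 1)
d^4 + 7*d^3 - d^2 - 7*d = d*(d - 1)*(d + 1)*(d + 7)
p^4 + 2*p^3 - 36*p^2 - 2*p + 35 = (p - 5)*(p - 1)*(p + 1)*(p + 7)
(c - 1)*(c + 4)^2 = c^3 + 7*c^2 + 8*c - 16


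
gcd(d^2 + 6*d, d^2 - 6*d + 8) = 1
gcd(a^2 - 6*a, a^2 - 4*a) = a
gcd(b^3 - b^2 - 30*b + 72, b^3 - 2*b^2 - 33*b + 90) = b^2 + 3*b - 18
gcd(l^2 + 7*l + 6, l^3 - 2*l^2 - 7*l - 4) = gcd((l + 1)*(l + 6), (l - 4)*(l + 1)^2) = l + 1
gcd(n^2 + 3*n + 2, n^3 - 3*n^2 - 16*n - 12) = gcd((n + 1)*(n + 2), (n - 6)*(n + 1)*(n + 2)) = n^2 + 3*n + 2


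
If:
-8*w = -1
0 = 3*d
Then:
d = 0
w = 1/8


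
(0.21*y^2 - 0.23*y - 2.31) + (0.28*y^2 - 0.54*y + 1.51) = 0.49*y^2 - 0.77*y - 0.8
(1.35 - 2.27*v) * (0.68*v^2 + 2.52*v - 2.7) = -1.5436*v^3 - 4.8024*v^2 + 9.531*v - 3.645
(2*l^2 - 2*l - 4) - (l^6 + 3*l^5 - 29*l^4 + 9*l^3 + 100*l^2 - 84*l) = -l^6 - 3*l^5 + 29*l^4 - 9*l^3 - 98*l^2 + 82*l - 4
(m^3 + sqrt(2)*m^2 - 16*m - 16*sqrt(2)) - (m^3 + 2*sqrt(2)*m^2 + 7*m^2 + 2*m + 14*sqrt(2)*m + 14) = -7*m^2 - sqrt(2)*m^2 - 14*sqrt(2)*m - 18*m - 16*sqrt(2) - 14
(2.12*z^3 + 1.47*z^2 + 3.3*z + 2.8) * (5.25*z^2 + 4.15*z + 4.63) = 11.13*z^5 + 16.5155*z^4 + 33.2411*z^3 + 35.2011*z^2 + 26.899*z + 12.964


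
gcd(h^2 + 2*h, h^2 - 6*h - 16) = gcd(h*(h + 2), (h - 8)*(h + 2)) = h + 2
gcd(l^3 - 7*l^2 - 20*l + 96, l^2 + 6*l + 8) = l + 4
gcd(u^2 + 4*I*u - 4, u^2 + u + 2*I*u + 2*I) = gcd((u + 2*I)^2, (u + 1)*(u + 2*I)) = u + 2*I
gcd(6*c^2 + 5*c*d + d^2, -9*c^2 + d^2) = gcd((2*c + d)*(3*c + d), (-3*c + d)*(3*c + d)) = 3*c + d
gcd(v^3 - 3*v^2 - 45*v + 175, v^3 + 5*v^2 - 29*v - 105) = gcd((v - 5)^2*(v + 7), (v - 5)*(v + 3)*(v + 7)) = v^2 + 2*v - 35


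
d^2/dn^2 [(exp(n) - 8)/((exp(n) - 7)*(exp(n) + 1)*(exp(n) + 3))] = (4*exp(6*n) - 81*exp(5*n) + 373*exp(4*n) + 310*exp(3*n) - 3690*exp(2*n) - 3509*exp(n) + 4641)*exp(n)/(exp(9*n) - 9*exp(8*n) - 48*exp(7*n) + 360*exp(6*n) + 1578*exp(5*n) - 3042*exp(4*n) - 23752*exp(3*n) - 43344*exp(2*n) - 33075*exp(n) - 9261)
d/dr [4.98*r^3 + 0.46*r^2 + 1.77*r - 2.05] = 14.94*r^2 + 0.92*r + 1.77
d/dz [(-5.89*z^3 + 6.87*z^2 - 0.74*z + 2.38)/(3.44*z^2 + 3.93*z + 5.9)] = (-20.2616*z^4 - 46.2954*z^3 - 74.7083*z^2 + 64.6916*z - 13.7194)/(11.8336*z^4 + 27.0384*z^3 + 56.0369*z^2 + 46.374*z + 34.81)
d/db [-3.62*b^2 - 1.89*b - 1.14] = -7.24*b - 1.89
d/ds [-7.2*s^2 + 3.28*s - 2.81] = 3.28 - 14.4*s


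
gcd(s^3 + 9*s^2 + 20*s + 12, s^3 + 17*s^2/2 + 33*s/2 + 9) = s^2 + 7*s + 6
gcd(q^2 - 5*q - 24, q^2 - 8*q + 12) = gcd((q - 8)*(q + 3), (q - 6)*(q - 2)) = 1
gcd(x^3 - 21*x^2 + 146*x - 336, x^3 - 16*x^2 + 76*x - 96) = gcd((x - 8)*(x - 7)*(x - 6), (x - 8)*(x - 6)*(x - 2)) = x^2 - 14*x + 48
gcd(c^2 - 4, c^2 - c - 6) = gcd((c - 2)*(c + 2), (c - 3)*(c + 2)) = c + 2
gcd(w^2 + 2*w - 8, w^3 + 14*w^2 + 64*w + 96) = w + 4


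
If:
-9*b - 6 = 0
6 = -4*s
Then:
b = -2/3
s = -3/2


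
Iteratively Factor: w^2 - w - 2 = (w - 2)*(w + 1)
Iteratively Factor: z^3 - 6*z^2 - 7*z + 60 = (z - 4)*(z^2 - 2*z - 15) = (z - 5)*(z - 4)*(z + 3)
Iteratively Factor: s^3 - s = (s + 1)*(s^2 - s) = (s - 1)*(s + 1)*(s)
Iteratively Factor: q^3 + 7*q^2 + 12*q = (q + 4)*(q^2 + 3*q) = (q + 3)*(q + 4)*(q)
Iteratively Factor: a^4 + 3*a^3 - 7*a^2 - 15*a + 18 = (a - 1)*(a^3 + 4*a^2 - 3*a - 18) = (a - 1)*(a + 3)*(a^2 + a - 6) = (a - 1)*(a + 3)^2*(a - 2)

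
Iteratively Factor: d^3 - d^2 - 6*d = (d + 2)*(d^2 - 3*d) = (d - 3)*(d + 2)*(d)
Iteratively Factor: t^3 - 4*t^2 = (t)*(t^2 - 4*t) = t*(t - 4)*(t)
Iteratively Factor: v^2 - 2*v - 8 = (v - 4)*(v + 2)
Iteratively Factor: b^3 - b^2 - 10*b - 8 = (b + 2)*(b^2 - 3*b - 4) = (b + 1)*(b + 2)*(b - 4)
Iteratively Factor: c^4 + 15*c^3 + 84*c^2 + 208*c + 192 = (c + 4)*(c^3 + 11*c^2 + 40*c + 48) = (c + 4)^2*(c^2 + 7*c + 12) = (c + 3)*(c + 4)^2*(c + 4)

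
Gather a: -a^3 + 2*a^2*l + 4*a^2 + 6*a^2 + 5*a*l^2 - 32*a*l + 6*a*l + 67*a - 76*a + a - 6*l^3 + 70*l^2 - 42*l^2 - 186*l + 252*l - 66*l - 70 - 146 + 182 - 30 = -a^3 + a^2*(2*l + 10) + a*(5*l^2 - 26*l - 8) - 6*l^3 + 28*l^2 - 64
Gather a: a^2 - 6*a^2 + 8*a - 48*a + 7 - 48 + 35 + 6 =-5*a^2 - 40*a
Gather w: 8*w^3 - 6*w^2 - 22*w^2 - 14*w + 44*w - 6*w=8*w^3 - 28*w^2 + 24*w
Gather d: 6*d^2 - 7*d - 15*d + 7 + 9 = 6*d^2 - 22*d + 16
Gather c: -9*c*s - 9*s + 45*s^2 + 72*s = -9*c*s + 45*s^2 + 63*s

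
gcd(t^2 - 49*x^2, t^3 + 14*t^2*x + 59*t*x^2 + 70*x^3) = t + 7*x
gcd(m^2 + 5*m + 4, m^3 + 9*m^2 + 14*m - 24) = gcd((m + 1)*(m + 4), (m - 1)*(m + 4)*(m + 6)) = m + 4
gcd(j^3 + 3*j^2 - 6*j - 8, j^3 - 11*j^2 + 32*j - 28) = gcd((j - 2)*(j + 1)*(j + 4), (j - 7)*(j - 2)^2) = j - 2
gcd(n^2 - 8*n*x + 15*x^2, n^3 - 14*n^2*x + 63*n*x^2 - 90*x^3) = n^2 - 8*n*x + 15*x^2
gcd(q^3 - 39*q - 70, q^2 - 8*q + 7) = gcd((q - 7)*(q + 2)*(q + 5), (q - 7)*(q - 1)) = q - 7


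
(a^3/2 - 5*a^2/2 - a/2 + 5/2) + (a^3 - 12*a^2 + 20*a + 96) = 3*a^3/2 - 29*a^2/2 + 39*a/2 + 197/2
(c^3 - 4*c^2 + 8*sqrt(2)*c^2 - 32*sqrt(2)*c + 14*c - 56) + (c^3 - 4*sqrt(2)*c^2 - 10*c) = 2*c^3 - 4*c^2 + 4*sqrt(2)*c^2 - 32*sqrt(2)*c + 4*c - 56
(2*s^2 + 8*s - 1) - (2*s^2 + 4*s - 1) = 4*s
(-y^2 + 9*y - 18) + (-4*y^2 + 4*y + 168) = -5*y^2 + 13*y + 150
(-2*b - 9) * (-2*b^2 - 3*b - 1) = 4*b^3 + 24*b^2 + 29*b + 9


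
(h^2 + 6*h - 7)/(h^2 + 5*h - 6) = (h + 7)/(h + 6)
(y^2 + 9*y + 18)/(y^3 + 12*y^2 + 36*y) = (y + 3)/(y*(y + 6))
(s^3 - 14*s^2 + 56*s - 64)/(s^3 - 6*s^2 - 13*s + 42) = (s^2 - 12*s + 32)/(s^2 - 4*s - 21)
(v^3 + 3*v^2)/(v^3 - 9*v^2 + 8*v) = v*(v + 3)/(v^2 - 9*v + 8)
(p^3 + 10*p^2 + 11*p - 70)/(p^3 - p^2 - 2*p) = (p^2 + 12*p + 35)/(p*(p + 1))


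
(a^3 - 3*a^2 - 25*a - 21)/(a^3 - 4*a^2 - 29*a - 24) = (a - 7)/(a - 8)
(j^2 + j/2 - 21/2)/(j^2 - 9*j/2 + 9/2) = (2*j + 7)/(2*j - 3)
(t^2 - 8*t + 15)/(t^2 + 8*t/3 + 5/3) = 3*(t^2 - 8*t + 15)/(3*t^2 + 8*t + 5)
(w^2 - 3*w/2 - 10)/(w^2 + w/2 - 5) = (w - 4)/(w - 2)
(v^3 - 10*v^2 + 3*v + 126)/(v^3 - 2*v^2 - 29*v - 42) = (v - 6)/(v + 2)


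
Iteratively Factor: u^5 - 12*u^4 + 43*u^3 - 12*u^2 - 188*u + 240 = (u - 5)*(u^4 - 7*u^3 + 8*u^2 + 28*u - 48) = (u - 5)*(u - 2)*(u^3 - 5*u^2 - 2*u + 24) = (u - 5)*(u - 4)*(u - 2)*(u^2 - u - 6) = (u - 5)*(u - 4)*(u - 2)*(u + 2)*(u - 3)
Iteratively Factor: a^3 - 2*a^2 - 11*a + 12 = (a + 3)*(a^2 - 5*a + 4) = (a - 4)*(a + 3)*(a - 1)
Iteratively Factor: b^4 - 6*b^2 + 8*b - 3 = (b + 3)*(b^3 - 3*b^2 + 3*b - 1) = (b - 1)*(b + 3)*(b^2 - 2*b + 1) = (b - 1)^2*(b + 3)*(b - 1)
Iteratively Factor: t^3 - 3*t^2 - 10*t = (t)*(t^2 - 3*t - 10) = t*(t - 5)*(t + 2)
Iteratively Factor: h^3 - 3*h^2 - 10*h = (h)*(h^2 - 3*h - 10) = h*(h - 5)*(h + 2)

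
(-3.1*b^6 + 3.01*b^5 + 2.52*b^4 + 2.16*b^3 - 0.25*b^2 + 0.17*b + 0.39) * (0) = 0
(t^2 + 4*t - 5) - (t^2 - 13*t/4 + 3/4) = 29*t/4 - 23/4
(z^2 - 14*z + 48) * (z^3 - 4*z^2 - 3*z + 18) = z^5 - 18*z^4 + 101*z^3 - 132*z^2 - 396*z + 864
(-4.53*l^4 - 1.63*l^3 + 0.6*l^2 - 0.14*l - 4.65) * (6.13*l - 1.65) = -27.7689*l^5 - 2.5174*l^4 + 6.3675*l^3 - 1.8482*l^2 - 28.2735*l + 7.6725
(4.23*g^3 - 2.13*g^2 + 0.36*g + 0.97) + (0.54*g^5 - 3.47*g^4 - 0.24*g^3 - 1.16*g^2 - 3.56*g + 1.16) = 0.54*g^5 - 3.47*g^4 + 3.99*g^3 - 3.29*g^2 - 3.2*g + 2.13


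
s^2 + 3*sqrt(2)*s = s*(s + 3*sqrt(2))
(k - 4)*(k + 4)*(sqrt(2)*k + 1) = sqrt(2)*k^3 + k^2 - 16*sqrt(2)*k - 16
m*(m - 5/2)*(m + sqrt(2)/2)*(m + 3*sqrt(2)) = m^4 - 5*m^3/2 + 7*sqrt(2)*m^3/2 - 35*sqrt(2)*m^2/4 + 3*m^2 - 15*m/2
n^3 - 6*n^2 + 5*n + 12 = (n - 4)*(n - 3)*(n + 1)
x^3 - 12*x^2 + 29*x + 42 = (x - 7)*(x - 6)*(x + 1)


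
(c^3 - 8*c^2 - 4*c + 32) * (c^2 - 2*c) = c^5 - 10*c^4 + 12*c^3 + 40*c^2 - 64*c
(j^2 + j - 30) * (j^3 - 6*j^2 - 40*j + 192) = j^5 - 5*j^4 - 76*j^3 + 332*j^2 + 1392*j - 5760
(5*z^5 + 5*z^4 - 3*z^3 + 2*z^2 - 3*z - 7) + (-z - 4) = 5*z^5 + 5*z^4 - 3*z^3 + 2*z^2 - 4*z - 11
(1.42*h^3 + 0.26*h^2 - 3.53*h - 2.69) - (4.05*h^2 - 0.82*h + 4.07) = 1.42*h^3 - 3.79*h^2 - 2.71*h - 6.76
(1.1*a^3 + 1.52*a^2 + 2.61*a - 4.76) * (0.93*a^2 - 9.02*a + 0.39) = 1.023*a^5 - 8.5084*a^4 - 10.8541*a^3 - 27.3762*a^2 + 43.9531*a - 1.8564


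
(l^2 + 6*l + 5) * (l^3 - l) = l^5 + 6*l^4 + 4*l^3 - 6*l^2 - 5*l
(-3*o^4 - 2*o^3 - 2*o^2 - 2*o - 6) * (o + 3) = -3*o^5 - 11*o^4 - 8*o^3 - 8*o^2 - 12*o - 18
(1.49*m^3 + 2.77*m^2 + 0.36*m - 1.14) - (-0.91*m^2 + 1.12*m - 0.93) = 1.49*m^3 + 3.68*m^2 - 0.76*m - 0.21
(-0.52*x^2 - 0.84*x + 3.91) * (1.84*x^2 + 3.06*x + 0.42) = -0.9568*x^4 - 3.1368*x^3 + 4.4056*x^2 + 11.6118*x + 1.6422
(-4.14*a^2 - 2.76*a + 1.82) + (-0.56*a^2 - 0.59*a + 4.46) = -4.7*a^2 - 3.35*a + 6.28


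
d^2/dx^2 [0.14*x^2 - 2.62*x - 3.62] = 0.280000000000000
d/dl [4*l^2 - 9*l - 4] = 8*l - 9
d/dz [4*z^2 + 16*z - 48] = 8*z + 16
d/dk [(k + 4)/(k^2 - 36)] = (k^2 - 2*k*(k + 4) - 36)/(k^2 - 36)^2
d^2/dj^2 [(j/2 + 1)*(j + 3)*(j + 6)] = 3*j + 11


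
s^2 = s^2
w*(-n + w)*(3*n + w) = -3*n^2*w + 2*n*w^2 + w^3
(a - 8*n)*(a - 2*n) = a^2 - 10*a*n + 16*n^2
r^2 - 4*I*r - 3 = (r - 3*I)*(r - I)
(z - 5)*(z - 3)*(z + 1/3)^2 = z^4 - 22*z^3/3 + 88*z^2/9 + 82*z/9 + 5/3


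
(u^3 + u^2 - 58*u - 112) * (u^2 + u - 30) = u^5 + 2*u^4 - 87*u^3 - 200*u^2 + 1628*u + 3360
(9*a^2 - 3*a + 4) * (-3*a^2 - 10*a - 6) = -27*a^4 - 81*a^3 - 36*a^2 - 22*a - 24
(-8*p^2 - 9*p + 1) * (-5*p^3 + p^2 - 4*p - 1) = 40*p^5 + 37*p^4 + 18*p^3 + 45*p^2 + 5*p - 1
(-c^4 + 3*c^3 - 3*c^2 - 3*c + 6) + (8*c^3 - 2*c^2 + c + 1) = -c^4 + 11*c^3 - 5*c^2 - 2*c + 7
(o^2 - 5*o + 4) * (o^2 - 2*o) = o^4 - 7*o^3 + 14*o^2 - 8*o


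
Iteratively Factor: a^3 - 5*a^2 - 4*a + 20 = (a + 2)*(a^2 - 7*a + 10) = (a - 2)*(a + 2)*(a - 5)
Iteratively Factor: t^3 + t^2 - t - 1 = (t + 1)*(t^2 - 1) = (t + 1)^2*(t - 1)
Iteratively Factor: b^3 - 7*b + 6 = (b + 3)*(b^2 - 3*b + 2) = (b - 1)*(b + 3)*(b - 2)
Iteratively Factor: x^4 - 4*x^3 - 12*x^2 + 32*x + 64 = (x - 4)*(x^3 - 12*x - 16) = (x - 4)^2*(x^2 + 4*x + 4) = (x - 4)^2*(x + 2)*(x + 2)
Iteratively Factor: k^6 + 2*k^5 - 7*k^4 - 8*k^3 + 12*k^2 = (k + 3)*(k^5 - k^4 - 4*k^3 + 4*k^2) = (k - 2)*(k + 3)*(k^4 + k^3 - 2*k^2) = k*(k - 2)*(k + 3)*(k^3 + k^2 - 2*k) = k*(k - 2)*(k + 2)*(k + 3)*(k^2 - k) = k^2*(k - 2)*(k + 2)*(k + 3)*(k - 1)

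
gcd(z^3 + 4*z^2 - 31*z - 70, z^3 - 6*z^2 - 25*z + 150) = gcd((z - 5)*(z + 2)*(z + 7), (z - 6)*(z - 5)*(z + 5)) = z - 5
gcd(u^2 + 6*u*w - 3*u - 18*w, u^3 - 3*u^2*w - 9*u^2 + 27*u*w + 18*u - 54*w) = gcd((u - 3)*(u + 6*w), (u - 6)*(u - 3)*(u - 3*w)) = u - 3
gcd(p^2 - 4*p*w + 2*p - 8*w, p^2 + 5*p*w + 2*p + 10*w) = p + 2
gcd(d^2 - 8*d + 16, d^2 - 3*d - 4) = d - 4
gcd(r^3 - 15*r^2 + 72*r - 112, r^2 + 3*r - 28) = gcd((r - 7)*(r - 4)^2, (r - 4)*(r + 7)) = r - 4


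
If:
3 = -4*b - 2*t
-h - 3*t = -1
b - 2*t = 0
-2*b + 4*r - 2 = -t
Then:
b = -3/5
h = 19/10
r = 11/40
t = -3/10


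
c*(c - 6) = c^2 - 6*c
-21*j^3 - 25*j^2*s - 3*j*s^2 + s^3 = (-7*j + s)*(j + s)*(3*j + s)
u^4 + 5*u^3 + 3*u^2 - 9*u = u*(u - 1)*(u + 3)^2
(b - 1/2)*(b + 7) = b^2 + 13*b/2 - 7/2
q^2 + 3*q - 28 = (q - 4)*(q + 7)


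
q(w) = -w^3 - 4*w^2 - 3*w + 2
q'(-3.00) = -6.00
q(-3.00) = 2.00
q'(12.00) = -531.00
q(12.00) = -2338.00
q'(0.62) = -9.11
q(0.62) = -1.64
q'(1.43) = -20.57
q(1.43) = -13.39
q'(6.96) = -204.00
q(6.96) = -549.80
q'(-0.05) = -2.61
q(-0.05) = 2.14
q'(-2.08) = 0.66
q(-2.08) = -0.07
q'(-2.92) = -5.22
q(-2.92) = 1.55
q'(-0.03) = -2.76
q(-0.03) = 2.09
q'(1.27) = -18.00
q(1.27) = -10.31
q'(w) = -3*w^2 - 8*w - 3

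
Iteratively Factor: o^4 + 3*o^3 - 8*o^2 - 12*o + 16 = (o + 4)*(o^3 - o^2 - 4*o + 4) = (o - 1)*(o + 4)*(o^2 - 4) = (o - 1)*(o + 2)*(o + 4)*(o - 2)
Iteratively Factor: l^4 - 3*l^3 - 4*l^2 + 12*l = (l)*(l^3 - 3*l^2 - 4*l + 12) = l*(l - 3)*(l^2 - 4) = l*(l - 3)*(l - 2)*(l + 2)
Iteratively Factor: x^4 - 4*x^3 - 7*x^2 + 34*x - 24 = (x - 1)*(x^3 - 3*x^2 - 10*x + 24) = (x - 2)*(x - 1)*(x^2 - x - 12) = (x - 2)*(x - 1)*(x + 3)*(x - 4)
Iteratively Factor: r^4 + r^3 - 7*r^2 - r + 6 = (r - 1)*(r^3 + 2*r^2 - 5*r - 6) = (r - 2)*(r - 1)*(r^2 + 4*r + 3) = (r - 2)*(r - 1)*(r + 3)*(r + 1)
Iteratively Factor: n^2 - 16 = (n + 4)*(n - 4)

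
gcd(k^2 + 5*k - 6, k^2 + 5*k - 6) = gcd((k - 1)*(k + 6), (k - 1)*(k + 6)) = k^2 + 5*k - 6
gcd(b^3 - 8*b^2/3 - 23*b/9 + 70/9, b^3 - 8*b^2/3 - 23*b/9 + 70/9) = b^3 - 8*b^2/3 - 23*b/9 + 70/9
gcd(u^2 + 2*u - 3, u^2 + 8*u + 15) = u + 3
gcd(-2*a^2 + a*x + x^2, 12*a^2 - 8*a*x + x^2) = 1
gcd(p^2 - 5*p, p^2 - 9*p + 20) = p - 5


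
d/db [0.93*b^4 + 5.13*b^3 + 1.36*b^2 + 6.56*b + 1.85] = 3.72*b^3 + 15.39*b^2 + 2.72*b + 6.56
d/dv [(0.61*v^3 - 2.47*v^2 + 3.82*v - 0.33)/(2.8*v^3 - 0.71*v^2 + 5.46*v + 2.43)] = (8.88178419700125e-16*v^5 + 6.4829*v^4 - 14.7308*v^3 - 3.5551*v^2 - 12.4728*v + 11.0844)/(7.84*v^6 - 3.976*v^5 + 31.0801*v^4 + 5.8548*v^3 + 26.361*v^2 + 26.5356*v + 5.9049)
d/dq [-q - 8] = -1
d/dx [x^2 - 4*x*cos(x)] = 4*x*sin(x) + 2*x - 4*cos(x)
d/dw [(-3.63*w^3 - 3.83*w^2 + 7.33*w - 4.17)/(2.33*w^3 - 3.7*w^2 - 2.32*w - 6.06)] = (-3.5527136788005e-15*w^5 + 22.3549*w^4 - 17.3146*w^3 + 131.1483*w^2 + 15.5616*w - 54.0942)/(5.4289*w^6 - 17.242*w^5 + 2.8788*w^4 - 11.0716*w^3 + 50.2264*w^2 + 28.1184*w + 36.7236)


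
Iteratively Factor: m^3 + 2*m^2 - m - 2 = (m - 1)*(m^2 + 3*m + 2) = (m - 1)*(m + 1)*(m + 2)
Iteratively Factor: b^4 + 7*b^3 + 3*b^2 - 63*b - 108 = (b - 3)*(b^3 + 10*b^2 + 33*b + 36) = (b - 3)*(b + 4)*(b^2 + 6*b + 9) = (b - 3)*(b + 3)*(b + 4)*(b + 3)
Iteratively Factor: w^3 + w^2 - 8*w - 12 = (w + 2)*(w^2 - w - 6) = (w + 2)^2*(w - 3)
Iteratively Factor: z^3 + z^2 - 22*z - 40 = (z - 5)*(z^2 + 6*z + 8) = (z - 5)*(z + 4)*(z + 2)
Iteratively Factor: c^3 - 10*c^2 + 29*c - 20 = (c - 5)*(c^2 - 5*c + 4) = (c - 5)*(c - 1)*(c - 4)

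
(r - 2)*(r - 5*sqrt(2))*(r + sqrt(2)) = r^3 - 4*sqrt(2)*r^2 - 2*r^2 - 10*r + 8*sqrt(2)*r + 20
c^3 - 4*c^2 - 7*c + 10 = (c - 5)*(c - 1)*(c + 2)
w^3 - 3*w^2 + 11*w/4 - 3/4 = (w - 3/2)*(w - 1)*(w - 1/2)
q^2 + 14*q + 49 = (q + 7)^2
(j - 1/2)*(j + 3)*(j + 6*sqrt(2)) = j^3 + 5*j^2/2 + 6*sqrt(2)*j^2 - 3*j/2 + 15*sqrt(2)*j - 9*sqrt(2)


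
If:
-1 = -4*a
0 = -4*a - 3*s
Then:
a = 1/4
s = -1/3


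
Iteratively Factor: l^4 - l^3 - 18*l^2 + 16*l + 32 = (l + 1)*(l^3 - 2*l^2 - 16*l + 32) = (l + 1)*(l + 4)*(l^2 - 6*l + 8) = (l - 4)*(l + 1)*(l + 4)*(l - 2)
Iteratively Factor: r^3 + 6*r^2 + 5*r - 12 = (r + 4)*(r^2 + 2*r - 3) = (r + 3)*(r + 4)*(r - 1)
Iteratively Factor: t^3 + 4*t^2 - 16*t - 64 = (t + 4)*(t^2 - 16) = (t - 4)*(t + 4)*(t + 4)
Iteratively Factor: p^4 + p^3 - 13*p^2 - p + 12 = (p + 4)*(p^3 - 3*p^2 - p + 3) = (p - 1)*(p + 4)*(p^2 - 2*p - 3) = (p - 3)*(p - 1)*(p + 4)*(p + 1)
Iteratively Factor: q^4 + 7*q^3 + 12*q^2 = (q)*(q^3 + 7*q^2 + 12*q) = q*(q + 4)*(q^2 + 3*q) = q^2*(q + 4)*(q + 3)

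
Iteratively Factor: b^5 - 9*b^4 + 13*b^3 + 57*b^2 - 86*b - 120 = (b - 4)*(b^4 - 5*b^3 - 7*b^2 + 29*b + 30) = (b - 4)*(b - 3)*(b^3 - 2*b^2 - 13*b - 10) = (b - 4)*(b - 3)*(b + 1)*(b^2 - 3*b - 10) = (b - 5)*(b - 4)*(b - 3)*(b + 1)*(b + 2)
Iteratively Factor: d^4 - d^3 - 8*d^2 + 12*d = (d - 2)*(d^3 + d^2 - 6*d) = (d - 2)^2*(d^2 + 3*d) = d*(d - 2)^2*(d + 3)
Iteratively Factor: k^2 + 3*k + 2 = (k + 1)*(k + 2)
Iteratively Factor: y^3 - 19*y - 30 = (y - 5)*(y^2 + 5*y + 6) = (y - 5)*(y + 3)*(y + 2)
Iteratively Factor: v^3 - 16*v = (v + 4)*(v^2 - 4*v) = (v - 4)*(v + 4)*(v)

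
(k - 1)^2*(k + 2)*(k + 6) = k^4 + 6*k^3 - 3*k^2 - 16*k + 12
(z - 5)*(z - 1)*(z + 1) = z^3 - 5*z^2 - z + 5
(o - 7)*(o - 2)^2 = o^3 - 11*o^2 + 32*o - 28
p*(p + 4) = p^2 + 4*p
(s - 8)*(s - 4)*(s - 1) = s^3 - 13*s^2 + 44*s - 32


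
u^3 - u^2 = u^2*(u - 1)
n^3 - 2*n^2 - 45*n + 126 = (n - 6)*(n - 3)*(n + 7)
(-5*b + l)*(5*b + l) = -25*b^2 + l^2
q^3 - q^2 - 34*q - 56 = (q - 7)*(q + 2)*(q + 4)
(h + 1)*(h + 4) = h^2 + 5*h + 4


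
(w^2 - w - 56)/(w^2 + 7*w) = (w - 8)/w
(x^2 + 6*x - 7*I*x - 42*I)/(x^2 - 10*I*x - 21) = (x + 6)/(x - 3*I)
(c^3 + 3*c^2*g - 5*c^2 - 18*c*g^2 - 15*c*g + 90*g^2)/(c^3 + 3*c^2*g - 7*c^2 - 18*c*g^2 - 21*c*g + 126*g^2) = (c - 5)/(c - 7)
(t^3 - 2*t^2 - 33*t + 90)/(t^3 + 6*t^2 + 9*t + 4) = (t^3 - 2*t^2 - 33*t + 90)/(t^3 + 6*t^2 + 9*t + 4)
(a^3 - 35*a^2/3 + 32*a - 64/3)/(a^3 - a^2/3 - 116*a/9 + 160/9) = 3*(a^2 - 9*a + 8)/(3*a^2 + 7*a - 20)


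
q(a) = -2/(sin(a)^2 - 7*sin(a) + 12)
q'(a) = -2*(-2*sin(a)*cos(a) + 7*cos(a))/(sin(a)^2 - 7*sin(a) + 12)^2 = 2*(2*sin(a) - 7)*cos(a)/(sin(a)^2 - 7*sin(a) + 12)^2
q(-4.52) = -0.33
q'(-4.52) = 0.05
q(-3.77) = -0.24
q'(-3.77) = 0.14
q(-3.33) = -0.19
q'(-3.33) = 0.11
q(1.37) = -0.33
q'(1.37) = -0.05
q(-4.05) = -0.28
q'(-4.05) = 0.13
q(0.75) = -0.26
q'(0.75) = -0.14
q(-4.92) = -0.33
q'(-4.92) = -0.06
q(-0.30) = -0.14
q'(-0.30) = -0.07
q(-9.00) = -0.13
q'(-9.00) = 0.06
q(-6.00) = -0.20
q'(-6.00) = -0.12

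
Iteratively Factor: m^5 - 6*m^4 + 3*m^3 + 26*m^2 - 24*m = (m + 2)*(m^4 - 8*m^3 + 19*m^2 - 12*m) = (m - 1)*(m + 2)*(m^3 - 7*m^2 + 12*m) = (m - 3)*(m - 1)*(m + 2)*(m^2 - 4*m) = (m - 4)*(m - 3)*(m - 1)*(m + 2)*(m)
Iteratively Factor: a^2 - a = (a - 1)*(a)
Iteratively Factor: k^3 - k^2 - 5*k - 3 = (k - 3)*(k^2 + 2*k + 1) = (k - 3)*(k + 1)*(k + 1)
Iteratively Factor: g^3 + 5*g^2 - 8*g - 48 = (g + 4)*(g^2 + g - 12) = (g + 4)^2*(g - 3)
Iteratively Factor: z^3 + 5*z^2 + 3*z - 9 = (z + 3)*(z^2 + 2*z - 3) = (z + 3)^2*(z - 1)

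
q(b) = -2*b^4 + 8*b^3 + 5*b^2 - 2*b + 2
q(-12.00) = -54550.00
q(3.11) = 97.68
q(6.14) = -812.50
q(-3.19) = -407.54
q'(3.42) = -7.10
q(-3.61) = -641.66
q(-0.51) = 3.12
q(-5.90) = -3878.65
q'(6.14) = -887.61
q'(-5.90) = 2417.47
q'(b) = -8*b^3 + 24*b^2 + 10*b - 2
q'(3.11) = 20.59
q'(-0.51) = 0.20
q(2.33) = 66.73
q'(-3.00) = 400.00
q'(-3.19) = 470.02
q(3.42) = 100.04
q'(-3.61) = 651.04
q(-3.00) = -325.00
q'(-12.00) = 17158.00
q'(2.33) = 50.40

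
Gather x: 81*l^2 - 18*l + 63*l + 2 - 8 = 81*l^2 + 45*l - 6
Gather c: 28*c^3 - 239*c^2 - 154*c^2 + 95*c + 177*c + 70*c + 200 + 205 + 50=28*c^3 - 393*c^2 + 342*c + 455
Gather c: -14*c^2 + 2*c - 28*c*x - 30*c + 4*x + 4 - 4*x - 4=-14*c^2 + c*(-28*x - 28)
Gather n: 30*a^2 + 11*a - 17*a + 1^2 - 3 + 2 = 30*a^2 - 6*a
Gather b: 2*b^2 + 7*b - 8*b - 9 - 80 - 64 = 2*b^2 - b - 153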